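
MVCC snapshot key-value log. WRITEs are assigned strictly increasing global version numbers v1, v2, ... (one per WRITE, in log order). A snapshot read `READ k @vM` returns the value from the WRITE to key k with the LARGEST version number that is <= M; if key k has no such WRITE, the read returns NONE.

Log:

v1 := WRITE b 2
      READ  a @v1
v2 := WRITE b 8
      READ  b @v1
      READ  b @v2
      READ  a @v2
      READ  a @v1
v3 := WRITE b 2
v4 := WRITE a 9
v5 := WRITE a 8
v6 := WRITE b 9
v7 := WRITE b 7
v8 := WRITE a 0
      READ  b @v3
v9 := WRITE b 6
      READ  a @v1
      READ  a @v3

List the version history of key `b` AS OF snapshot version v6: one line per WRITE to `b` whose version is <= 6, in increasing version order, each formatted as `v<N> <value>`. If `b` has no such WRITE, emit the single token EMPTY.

Scan writes for key=b with version <= 6:
  v1 WRITE b 2 -> keep
  v2 WRITE b 8 -> keep
  v3 WRITE b 2 -> keep
  v4 WRITE a 9 -> skip
  v5 WRITE a 8 -> skip
  v6 WRITE b 9 -> keep
  v7 WRITE b 7 -> drop (> snap)
  v8 WRITE a 0 -> skip
  v9 WRITE b 6 -> drop (> snap)
Collected: [(1, 2), (2, 8), (3, 2), (6, 9)]

Answer: v1 2
v2 8
v3 2
v6 9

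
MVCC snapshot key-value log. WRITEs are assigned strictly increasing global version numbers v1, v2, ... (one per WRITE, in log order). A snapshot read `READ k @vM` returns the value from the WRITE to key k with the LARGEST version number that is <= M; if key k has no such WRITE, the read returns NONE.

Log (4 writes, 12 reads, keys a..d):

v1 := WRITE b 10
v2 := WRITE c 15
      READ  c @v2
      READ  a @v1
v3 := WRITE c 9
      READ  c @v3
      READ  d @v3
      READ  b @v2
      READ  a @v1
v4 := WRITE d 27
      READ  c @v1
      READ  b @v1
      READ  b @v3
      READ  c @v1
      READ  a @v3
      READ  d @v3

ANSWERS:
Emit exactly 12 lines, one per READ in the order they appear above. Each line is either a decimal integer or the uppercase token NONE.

v1: WRITE b=10  (b history now [(1, 10)])
v2: WRITE c=15  (c history now [(2, 15)])
READ c @v2: history=[(2, 15)] -> pick v2 -> 15
READ a @v1: history=[] -> no version <= 1 -> NONE
v3: WRITE c=9  (c history now [(2, 15), (3, 9)])
READ c @v3: history=[(2, 15), (3, 9)] -> pick v3 -> 9
READ d @v3: history=[] -> no version <= 3 -> NONE
READ b @v2: history=[(1, 10)] -> pick v1 -> 10
READ a @v1: history=[] -> no version <= 1 -> NONE
v4: WRITE d=27  (d history now [(4, 27)])
READ c @v1: history=[(2, 15), (3, 9)] -> no version <= 1 -> NONE
READ b @v1: history=[(1, 10)] -> pick v1 -> 10
READ b @v3: history=[(1, 10)] -> pick v1 -> 10
READ c @v1: history=[(2, 15), (3, 9)] -> no version <= 1 -> NONE
READ a @v3: history=[] -> no version <= 3 -> NONE
READ d @v3: history=[(4, 27)] -> no version <= 3 -> NONE

Answer: 15
NONE
9
NONE
10
NONE
NONE
10
10
NONE
NONE
NONE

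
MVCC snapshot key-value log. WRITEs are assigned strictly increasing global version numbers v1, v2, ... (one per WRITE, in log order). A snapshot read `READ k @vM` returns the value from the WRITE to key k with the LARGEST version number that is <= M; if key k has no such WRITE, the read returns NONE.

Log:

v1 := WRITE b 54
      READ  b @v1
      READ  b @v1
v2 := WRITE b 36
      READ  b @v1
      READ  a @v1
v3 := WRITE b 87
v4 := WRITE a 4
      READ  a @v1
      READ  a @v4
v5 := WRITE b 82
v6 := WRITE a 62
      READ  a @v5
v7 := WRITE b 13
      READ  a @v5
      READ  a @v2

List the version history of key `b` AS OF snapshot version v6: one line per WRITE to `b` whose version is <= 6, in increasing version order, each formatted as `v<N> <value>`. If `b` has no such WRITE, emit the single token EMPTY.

Scan writes for key=b with version <= 6:
  v1 WRITE b 54 -> keep
  v2 WRITE b 36 -> keep
  v3 WRITE b 87 -> keep
  v4 WRITE a 4 -> skip
  v5 WRITE b 82 -> keep
  v6 WRITE a 62 -> skip
  v7 WRITE b 13 -> drop (> snap)
Collected: [(1, 54), (2, 36), (3, 87), (5, 82)]

Answer: v1 54
v2 36
v3 87
v5 82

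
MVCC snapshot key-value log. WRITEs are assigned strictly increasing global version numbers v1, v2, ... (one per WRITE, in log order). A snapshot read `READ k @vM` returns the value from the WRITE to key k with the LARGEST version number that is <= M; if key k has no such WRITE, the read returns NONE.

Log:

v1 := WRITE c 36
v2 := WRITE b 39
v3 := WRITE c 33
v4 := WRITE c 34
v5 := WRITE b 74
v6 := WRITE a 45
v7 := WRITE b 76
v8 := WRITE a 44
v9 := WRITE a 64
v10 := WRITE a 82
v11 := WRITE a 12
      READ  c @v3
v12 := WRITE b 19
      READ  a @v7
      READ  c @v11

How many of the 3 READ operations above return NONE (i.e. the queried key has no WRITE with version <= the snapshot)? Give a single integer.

Answer: 0

Derivation:
v1: WRITE c=36  (c history now [(1, 36)])
v2: WRITE b=39  (b history now [(2, 39)])
v3: WRITE c=33  (c history now [(1, 36), (3, 33)])
v4: WRITE c=34  (c history now [(1, 36), (3, 33), (4, 34)])
v5: WRITE b=74  (b history now [(2, 39), (5, 74)])
v6: WRITE a=45  (a history now [(6, 45)])
v7: WRITE b=76  (b history now [(2, 39), (5, 74), (7, 76)])
v8: WRITE a=44  (a history now [(6, 45), (8, 44)])
v9: WRITE a=64  (a history now [(6, 45), (8, 44), (9, 64)])
v10: WRITE a=82  (a history now [(6, 45), (8, 44), (9, 64), (10, 82)])
v11: WRITE a=12  (a history now [(6, 45), (8, 44), (9, 64), (10, 82), (11, 12)])
READ c @v3: history=[(1, 36), (3, 33), (4, 34)] -> pick v3 -> 33
v12: WRITE b=19  (b history now [(2, 39), (5, 74), (7, 76), (12, 19)])
READ a @v7: history=[(6, 45), (8, 44), (9, 64), (10, 82), (11, 12)] -> pick v6 -> 45
READ c @v11: history=[(1, 36), (3, 33), (4, 34)] -> pick v4 -> 34
Read results in order: ['33', '45', '34']
NONE count = 0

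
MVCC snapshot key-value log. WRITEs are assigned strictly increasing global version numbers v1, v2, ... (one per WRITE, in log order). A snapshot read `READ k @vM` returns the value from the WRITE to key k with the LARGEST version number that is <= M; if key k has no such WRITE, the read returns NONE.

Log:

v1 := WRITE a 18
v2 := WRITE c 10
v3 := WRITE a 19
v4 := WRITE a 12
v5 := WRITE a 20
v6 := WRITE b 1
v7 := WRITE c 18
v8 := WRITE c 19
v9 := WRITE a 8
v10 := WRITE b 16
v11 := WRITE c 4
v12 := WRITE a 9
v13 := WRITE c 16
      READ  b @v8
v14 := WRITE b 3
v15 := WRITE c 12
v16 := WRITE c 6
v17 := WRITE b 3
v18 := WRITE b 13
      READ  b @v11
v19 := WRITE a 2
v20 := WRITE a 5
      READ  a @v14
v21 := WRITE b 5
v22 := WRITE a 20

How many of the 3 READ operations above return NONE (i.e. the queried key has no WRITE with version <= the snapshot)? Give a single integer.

v1: WRITE a=18  (a history now [(1, 18)])
v2: WRITE c=10  (c history now [(2, 10)])
v3: WRITE a=19  (a history now [(1, 18), (3, 19)])
v4: WRITE a=12  (a history now [(1, 18), (3, 19), (4, 12)])
v5: WRITE a=20  (a history now [(1, 18), (3, 19), (4, 12), (5, 20)])
v6: WRITE b=1  (b history now [(6, 1)])
v7: WRITE c=18  (c history now [(2, 10), (7, 18)])
v8: WRITE c=19  (c history now [(2, 10), (7, 18), (8, 19)])
v9: WRITE a=8  (a history now [(1, 18), (3, 19), (4, 12), (5, 20), (9, 8)])
v10: WRITE b=16  (b history now [(6, 1), (10, 16)])
v11: WRITE c=4  (c history now [(2, 10), (7, 18), (8, 19), (11, 4)])
v12: WRITE a=9  (a history now [(1, 18), (3, 19), (4, 12), (5, 20), (9, 8), (12, 9)])
v13: WRITE c=16  (c history now [(2, 10), (7, 18), (8, 19), (11, 4), (13, 16)])
READ b @v8: history=[(6, 1), (10, 16)] -> pick v6 -> 1
v14: WRITE b=3  (b history now [(6, 1), (10, 16), (14, 3)])
v15: WRITE c=12  (c history now [(2, 10), (7, 18), (8, 19), (11, 4), (13, 16), (15, 12)])
v16: WRITE c=6  (c history now [(2, 10), (7, 18), (8, 19), (11, 4), (13, 16), (15, 12), (16, 6)])
v17: WRITE b=3  (b history now [(6, 1), (10, 16), (14, 3), (17, 3)])
v18: WRITE b=13  (b history now [(6, 1), (10, 16), (14, 3), (17, 3), (18, 13)])
READ b @v11: history=[(6, 1), (10, 16), (14, 3), (17, 3), (18, 13)] -> pick v10 -> 16
v19: WRITE a=2  (a history now [(1, 18), (3, 19), (4, 12), (5, 20), (9, 8), (12, 9), (19, 2)])
v20: WRITE a=5  (a history now [(1, 18), (3, 19), (4, 12), (5, 20), (9, 8), (12, 9), (19, 2), (20, 5)])
READ a @v14: history=[(1, 18), (3, 19), (4, 12), (5, 20), (9, 8), (12, 9), (19, 2), (20, 5)] -> pick v12 -> 9
v21: WRITE b=5  (b history now [(6, 1), (10, 16), (14, 3), (17, 3), (18, 13), (21, 5)])
v22: WRITE a=20  (a history now [(1, 18), (3, 19), (4, 12), (5, 20), (9, 8), (12, 9), (19, 2), (20, 5), (22, 20)])
Read results in order: ['1', '16', '9']
NONE count = 0

Answer: 0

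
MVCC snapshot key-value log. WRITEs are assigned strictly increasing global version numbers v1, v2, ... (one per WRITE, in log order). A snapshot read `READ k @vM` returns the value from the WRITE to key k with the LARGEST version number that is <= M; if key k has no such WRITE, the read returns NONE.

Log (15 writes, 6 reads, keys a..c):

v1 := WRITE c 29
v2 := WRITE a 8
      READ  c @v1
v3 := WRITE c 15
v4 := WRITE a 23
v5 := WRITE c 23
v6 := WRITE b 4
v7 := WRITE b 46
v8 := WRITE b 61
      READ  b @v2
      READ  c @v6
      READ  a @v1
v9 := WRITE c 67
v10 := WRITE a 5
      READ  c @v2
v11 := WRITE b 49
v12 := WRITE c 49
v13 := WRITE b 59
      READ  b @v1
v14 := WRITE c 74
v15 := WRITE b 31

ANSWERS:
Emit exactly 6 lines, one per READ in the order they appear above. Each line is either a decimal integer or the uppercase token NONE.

v1: WRITE c=29  (c history now [(1, 29)])
v2: WRITE a=8  (a history now [(2, 8)])
READ c @v1: history=[(1, 29)] -> pick v1 -> 29
v3: WRITE c=15  (c history now [(1, 29), (3, 15)])
v4: WRITE a=23  (a history now [(2, 8), (4, 23)])
v5: WRITE c=23  (c history now [(1, 29), (3, 15), (5, 23)])
v6: WRITE b=4  (b history now [(6, 4)])
v7: WRITE b=46  (b history now [(6, 4), (7, 46)])
v8: WRITE b=61  (b history now [(6, 4), (7, 46), (8, 61)])
READ b @v2: history=[(6, 4), (7, 46), (8, 61)] -> no version <= 2 -> NONE
READ c @v6: history=[(1, 29), (3, 15), (5, 23)] -> pick v5 -> 23
READ a @v1: history=[(2, 8), (4, 23)] -> no version <= 1 -> NONE
v9: WRITE c=67  (c history now [(1, 29), (3, 15), (5, 23), (9, 67)])
v10: WRITE a=5  (a history now [(2, 8), (4, 23), (10, 5)])
READ c @v2: history=[(1, 29), (3, 15), (5, 23), (9, 67)] -> pick v1 -> 29
v11: WRITE b=49  (b history now [(6, 4), (7, 46), (8, 61), (11, 49)])
v12: WRITE c=49  (c history now [(1, 29), (3, 15), (5, 23), (9, 67), (12, 49)])
v13: WRITE b=59  (b history now [(6, 4), (7, 46), (8, 61), (11, 49), (13, 59)])
READ b @v1: history=[(6, 4), (7, 46), (8, 61), (11, 49), (13, 59)] -> no version <= 1 -> NONE
v14: WRITE c=74  (c history now [(1, 29), (3, 15), (5, 23), (9, 67), (12, 49), (14, 74)])
v15: WRITE b=31  (b history now [(6, 4), (7, 46), (8, 61), (11, 49), (13, 59), (15, 31)])

Answer: 29
NONE
23
NONE
29
NONE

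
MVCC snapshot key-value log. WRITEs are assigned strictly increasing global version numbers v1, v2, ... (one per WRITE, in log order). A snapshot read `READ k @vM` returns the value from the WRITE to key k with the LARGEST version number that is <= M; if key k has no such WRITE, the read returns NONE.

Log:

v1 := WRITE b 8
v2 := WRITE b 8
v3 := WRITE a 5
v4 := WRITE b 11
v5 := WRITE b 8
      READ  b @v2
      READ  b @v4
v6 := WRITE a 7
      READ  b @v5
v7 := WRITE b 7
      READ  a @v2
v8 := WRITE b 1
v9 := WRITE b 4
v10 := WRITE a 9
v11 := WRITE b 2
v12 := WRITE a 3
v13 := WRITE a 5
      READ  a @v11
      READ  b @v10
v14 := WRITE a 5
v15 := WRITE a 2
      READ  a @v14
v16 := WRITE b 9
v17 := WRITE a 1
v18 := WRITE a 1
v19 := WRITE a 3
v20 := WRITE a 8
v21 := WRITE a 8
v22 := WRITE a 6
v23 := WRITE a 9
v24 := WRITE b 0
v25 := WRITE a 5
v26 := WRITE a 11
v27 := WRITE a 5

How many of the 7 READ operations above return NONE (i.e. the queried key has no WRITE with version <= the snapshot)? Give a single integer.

Answer: 1

Derivation:
v1: WRITE b=8  (b history now [(1, 8)])
v2: WRITE b=8  (b history now [(1, 8), (2, 8)])
v3: WRITE a=5  (a history now [(3, 5)])
v4: WRITE b=11  (b history now [(1, 8), (2, 8), (4, 11)])
v5: WRITE b=8  (b history now [(1, 8), (2, 8), (4, 11), (5, 8)])
READ b @v2: history=[(1, 8), (2, 8), (4, 11), (5, 8)] -> pick v2 -> 8
READ b @v4: history=[(1, 8), (2, 8), (4, 11), (5, 8)] -> pick v4 -> 11
v6: WRITE a=7  (a history now [(3, 5), (6, 7)])
READ b @v5: history=[(1, 8), (2, 8), (4, 11), (5, 8)] -> pick v5 -> 8
v7: WRITE b=7  (b history now [(1, 8), (2, 8), (4, 11), (5, 8), (7, 7)])
READ a @v2: history=[(3, 5), (6, 7)] -> no version <= 2 -> NONE
v8: WRITE b=1  (b history now [(1, 8), (2, 8), (4, 11), (5, 8), (7, 7), (8, 1)])
v9: WRITE b=4  (b history now [(1, 8), (2, 8), (4, 11), (5, 8), (7, 7), (8, 1), (9, 4)])
v10: WRITE a=9  (a history now [(3, 5), (6, 7), (10, 9)])
v11: WRITE b=2  (b history now [(1, 8), (2, 8), (4, 11), (5, 8), (7, 7), (8, 1), (9, 4), (11, 2)])
v12: WRITE a=3  (a history now [(3, 5), (6, 7), (10, 9), (12, 3)])
v13: WRITE a=5  (a history now [(3, 5), (6, 7), (10, 9), (12, 3), (13, 5)])
READ a @v11: history=[(3, 5), (6, 7), (10, 9), (12, 3), (13, 5)] -> pick v10 -> 9
READ b @v10: history=[(1, 8), (2, 8), (4, 11), (5, 8), (7, 7), (8, 1), (9, 4), (11, 2)] -> pick v9 -> 4
v14: WRITE a=5  (a history now [(3, 5), (6, 7), (10, 9), (12, 3), (13, 5), (14, 5)])
v15: WRITE a=2  (a history now [(3, 5), (6, 7), (10, 9), (12, 3), (13, 5), (14, 5), (15, 2)])
READ a @v14: history=[(3, 5), (6, 7), (10, 9), (12, 3), (13, 5), (14, 5), (15, 2)] -> pick v14 -> 5
v16: WRITE b=9  (b history now [(1, 8), (2, 8), (4, 11), (5, 8), (7, 7), (8, 1), (9, 4), (11, 2), (16, 9)])
v17: WRITE a=1  (a history now [(3, 5), (6, 7), (10, 9), (12, 3), (13, 5), (14, 5), (15, 2), (17, 1)])
v18: WRITE a=1  (a history now [(3, 5), (6, 7), (10, 9), (12, 3), (13, 5), (14, 5), (15, 2), (17, 1), (18, 1)])
v19: WRITE a=3  (a history now [(3, 5), (6, 7), (10, 9), (12, 3), (13, 5), (14, 5), (15, 2), (17, 1), (18, 1), (19, 3)])
v20: WRITE a=8  (a history now [(3, 5), (6, 7), (10, 9), (12, 3), (13, 5), (14, 5), (15, 2), (17, 1), (18, 1), (19, 3), (20, 8)])
v21: WRITE a=8  (a history now [(3, 5), (6, 7), (10, 9), (12, 3), (13, 5), (14, 5), (15, 2), (17, 1), (18, 1), (19, 3), (20, 8), (21, 8)])
v22: WRITE a=6  (a history now [(3, 5), (6, 7), (10, 9), (12, 3), (13, 5), (14, 5), (15, 2), (17, 1), (18, 1), (19, 3), (20, 8), (21, 8), (22, 6)])
v23: WRITE a=9  (a history now [(3, 5), (6, 7), (10, 9), (12, 3), (13, 5), (14, 5), (15, 2), (17, 1), (18, 1), (19, 3), (20, 8), (21, 8), (22, 6), (23, 9)])
v24: WRITE b=0  (b history now [(1, 8), (2, 8), (4, 11), (5, 8), (7, 7), (8, 1), (9, 4), (11, 2), (16, 9), (24, 0)])
v25: WRITE a=5  (a history now [(3, 5), (6, 7), (10, 9), (12, 3), (13, 5), (14, 5), (15, 2), (17, 1), (18, 1), (19, 3), (20, 8), (21, 8), (22, 6), (23, 9), (25, 5)])
v26: WRITE a=11  (a history now [(3, 5), (6, 7), (10, 9), (12, 3), (13, 5), (14, 5), (15, 2), (17, 1), (18, 1), (19, 3), (20, 8), (21, 8), (22, 6), (23, 9), (25, 5), (26, 11)])
v27: WRITE a=5  (a history now [(3, 5), (6, 7), (10, 9), (12, 3), (13, 5), (14, 5), (15, 2), (17, 1), (18, 1), (19, 3), (20, 8), (21, 8), (22, 6), (23, 9), (25, 5), (26, 11), (27, 5)])
Read results in order: ['8', '11', '8', 'NONE', '9', '4', '5']
NONE count = 1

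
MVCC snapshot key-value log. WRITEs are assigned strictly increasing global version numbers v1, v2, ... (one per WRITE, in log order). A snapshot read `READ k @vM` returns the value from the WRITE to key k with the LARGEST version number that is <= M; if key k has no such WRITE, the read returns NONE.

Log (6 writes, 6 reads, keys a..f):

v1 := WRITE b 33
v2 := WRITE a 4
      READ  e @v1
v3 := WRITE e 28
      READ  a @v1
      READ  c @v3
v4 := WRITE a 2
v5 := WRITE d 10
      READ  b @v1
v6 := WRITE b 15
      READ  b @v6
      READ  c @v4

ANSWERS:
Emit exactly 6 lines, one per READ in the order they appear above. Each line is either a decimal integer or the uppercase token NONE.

Answer: NONE
NONE
NONE
33
15
NONE

Derivation:
v1: WRITE b=33  (b history now [(1, 33)])
v2: WRITE a=4  (a history now [(2, 4)])
READ e @v1: history=[] -> no version <= 1 -> NONE
v3: WRITE e=28  (e history now [(3, 28)])
READ a @v1: history=[(2, 4)] -> no version <= 1 -> NONE
READ c @v3: history=[] -> no version <= 3 -> NONE
v4: WRITE a=2  (a history now [(2, 4), (4, 2)])
v5: WRITE d=10  (d history now [(5, 10)])
READ b @v1: history=[(1, 33)] -> pick v1 -> 33
v6: WRITE b=15  (b history now [(1, 33), (6, 15)])
READ b @v6: history=[(1, 33), (6, 15)] -> pick v6 -> 15
READ c @v4: history=[] -> no version <= 4 -> NONE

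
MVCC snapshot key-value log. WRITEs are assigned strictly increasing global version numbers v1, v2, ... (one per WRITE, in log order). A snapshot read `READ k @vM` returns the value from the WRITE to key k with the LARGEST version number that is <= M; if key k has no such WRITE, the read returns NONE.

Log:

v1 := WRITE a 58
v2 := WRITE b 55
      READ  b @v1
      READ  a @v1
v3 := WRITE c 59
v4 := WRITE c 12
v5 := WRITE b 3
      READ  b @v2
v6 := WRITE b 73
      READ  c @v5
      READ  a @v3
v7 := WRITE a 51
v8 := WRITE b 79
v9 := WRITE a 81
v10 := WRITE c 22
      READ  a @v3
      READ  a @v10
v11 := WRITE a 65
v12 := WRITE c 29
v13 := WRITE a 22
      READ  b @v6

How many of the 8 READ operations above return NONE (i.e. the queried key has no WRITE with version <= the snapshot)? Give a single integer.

v1: WRITE a=58  (a history now [(1, 58)])
v2: WRITE b=55  (b history now [(2, 55)])
READ b @v1: history=[(2, 55)] -> no version <= 1 -> NONE
READ a @v1: history=[(1, 58)] -> pick v1 -> 58
v3: WRITE c=59  (c history now [(3, 59)])
v4: WRITE c=12  (c history now [(3, 59), (4, 12)])
v5: WRITE b=3  (b history now [(2, 55), (5, 3)])
READ b @v2: history=[(2, 55), (5, 3)] -> pick v2 -> 55
v6: WRITE b=73  (b history now [(2, 55), (5, 3), (6, 73)])
READ c @v5: history=[(3, 59), (4, 12)] -> pick v4 -> 12
READ a @v3: history=[(1, 58)] -> pick v1 -> 58
v7: WRITE a=51  (a history now [(1, 58), (7, 51)])
v8: WRITE b=79  (b history now [(2, 55), (5, 3), (6, 73), (8, 79)])
v9: WRITE a=81  (a history now [(1, 58), (7, 51), (9, 81)])
v10: WRITE c=22  (c history now [(3, 59), (4, 12), (10, 22)])
READ a @v3: history=[(1, 58), (7, 51), (9, 81)] -> pick v1 -> 58
READ a @v10: history=[(1, 58), (7, 51), (9, 81)] -> pick v9 -> 81
v11: WRITE a=65  (a history now [(1, 58), (7, 51), (9, 81), (11, 65)])
v12: WRITE c=29  (c history now [(3, 59), (4, 12), (10, 22), (12, 29)])
v13: WRITE a=22  (a history now [(1, 58), (7, 51), (9, 81), (11, 65), (13, 22)])
READ b @v6: history=[(2, 55), (5, 3), (6, 73), (8, 79)] -> pick v6 -> 73
Read results in order: ['NONE', '58', '55', '12', '58', '58', '81', '73']
NONE count = 1

Answer: 1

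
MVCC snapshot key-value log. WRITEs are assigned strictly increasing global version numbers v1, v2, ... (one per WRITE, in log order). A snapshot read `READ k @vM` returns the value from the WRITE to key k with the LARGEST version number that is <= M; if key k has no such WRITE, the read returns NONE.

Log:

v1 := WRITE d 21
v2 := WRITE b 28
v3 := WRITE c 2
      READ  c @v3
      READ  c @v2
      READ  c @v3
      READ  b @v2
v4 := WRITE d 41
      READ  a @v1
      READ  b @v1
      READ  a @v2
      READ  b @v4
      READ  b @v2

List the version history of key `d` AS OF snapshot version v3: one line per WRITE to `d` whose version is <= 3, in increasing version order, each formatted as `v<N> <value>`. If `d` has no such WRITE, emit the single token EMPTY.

Answer: v1 21

Derivation:
Scan writes for key=d with version <= 3:
  v1 WRITE d 21 -> keep
  v2 WRITE b 28 -> skip
  v3 WRITE c 2 -> skip
  v4 WRITE d 41 -> drop (> snap)
Collected: [(1, 21)]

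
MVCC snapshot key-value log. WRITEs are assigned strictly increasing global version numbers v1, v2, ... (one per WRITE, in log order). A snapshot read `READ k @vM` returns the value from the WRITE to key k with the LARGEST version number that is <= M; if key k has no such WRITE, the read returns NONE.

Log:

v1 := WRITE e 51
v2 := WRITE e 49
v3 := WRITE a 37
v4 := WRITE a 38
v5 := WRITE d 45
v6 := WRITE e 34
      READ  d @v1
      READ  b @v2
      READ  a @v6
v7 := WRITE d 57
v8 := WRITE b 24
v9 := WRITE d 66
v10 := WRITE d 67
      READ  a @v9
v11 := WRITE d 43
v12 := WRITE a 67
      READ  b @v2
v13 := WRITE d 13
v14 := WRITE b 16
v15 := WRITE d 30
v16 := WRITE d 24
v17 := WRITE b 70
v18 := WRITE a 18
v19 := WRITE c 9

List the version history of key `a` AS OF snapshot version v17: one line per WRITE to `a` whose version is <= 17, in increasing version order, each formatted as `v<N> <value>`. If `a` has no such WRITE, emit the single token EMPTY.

Answer: v3 37
v4 38
v12 67

Derivation:
Scan writes for key=a with version <= 17:
  v1 WRITE e 51 -> skip
  v2 WRITE e 49 -> skip
  v3 WRITE a 37 -> keep
  v4 WRITE a 38 -> keep
  v5 WRITE d 45 -> skip
  v6 WRITE e 34 -> skip
  v7 WRITE d 57 -> skip
  v8 WRITE b 24 -> skip
  v9 WRITE d 66 -> skip
  v10 WRITE d 67 -> skip
  v11 WRITE d 43 -> skip
  v12 WRITE a 67 -> keep
  v13 WRITE d 13 -> skip
  v14 WRITE b 16 -> skip
  v15 WRITE d 30 -> skip
  v16 WRITE d 24 -> skip
  v17 WRITE b 70 -> skip
  v18 WRITE a 18 -> drop (> snap)
  v19 WRITE c 9 -> skip
Collected: [(3, 37), (4, 38), (12, 67)]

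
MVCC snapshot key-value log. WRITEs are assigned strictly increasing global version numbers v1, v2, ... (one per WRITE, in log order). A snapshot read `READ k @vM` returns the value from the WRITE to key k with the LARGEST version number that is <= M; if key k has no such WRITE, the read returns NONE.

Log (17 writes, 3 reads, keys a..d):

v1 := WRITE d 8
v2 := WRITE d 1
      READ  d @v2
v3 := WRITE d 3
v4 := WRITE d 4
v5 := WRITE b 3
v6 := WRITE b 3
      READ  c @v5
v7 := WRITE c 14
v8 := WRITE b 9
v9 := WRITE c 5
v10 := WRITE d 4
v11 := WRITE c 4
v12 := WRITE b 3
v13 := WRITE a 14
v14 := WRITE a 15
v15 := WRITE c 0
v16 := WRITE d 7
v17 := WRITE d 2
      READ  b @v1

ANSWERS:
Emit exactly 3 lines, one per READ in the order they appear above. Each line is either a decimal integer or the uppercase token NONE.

v1: WRITE d=8  (d history now [(1, 8)])
v2: WRITE d=1  (d history now [(1, 8), (2, 1)])
READ d @v2: history=[(1, 8), (2, 1)] -> pick v2 -> 1
v3: WRITE d=3  (d history now [(1, 8), (2, 1), (3, 3)])
v4: WRITE d=4  (d history now [(1, 8), (2, 1), (3, 3), (4, 4)])
v5: WRITE b=3  (b history now [(5, 3)])
v6: WRITE b=3  (b history now [(5, 3), (6, 3)])
READ c @v5: history=[] -> no version <= 5 -> NONE
v7: WRITE c=14  (c history now [(7, 14)])
v8: WRITE b=9  (b history now [(5, 3), (6, 3), (8, 9)])
v9: WRITE c=5  (c history now [(7, 14), (9, 5)])
v10: WRITE d=4  (d history now [(1, 8), (2, 1), (3, 3), (4, 4), (10, 4)])
v11: WRITE c=4  (c history now [(7, 14), (9, 5), (11, 4)])
v12: WRITE b=3  (b history now [(5, 3), (6, 3), (8, 9), (12, 3)])
v13: WRITE a=14  (a history now [(13, 14)])
v14: WRITE a=15  (a history now [(13, 14), (14, 15)])
v15: WRITE c=0  (c history now [(7, 14), (9, 5), (11, 4), (15, 0)])
v16: WRITE d=7  (d history now [(1, 8), (2, 1), (3, 3), (4, 4), (10, 4), (16, 7)])
v17: WRITE d=2  (d history now [(1, 8), (2, 1), (3, 3), (4, 4), (10, 4), (16, 7), (17, 2)])
READ b @v1: history=[(5, 3), (6, 3), (8, 9), (12, 3)] -> no version <= 1 -> NONE

Answer: 1
NONE
NONE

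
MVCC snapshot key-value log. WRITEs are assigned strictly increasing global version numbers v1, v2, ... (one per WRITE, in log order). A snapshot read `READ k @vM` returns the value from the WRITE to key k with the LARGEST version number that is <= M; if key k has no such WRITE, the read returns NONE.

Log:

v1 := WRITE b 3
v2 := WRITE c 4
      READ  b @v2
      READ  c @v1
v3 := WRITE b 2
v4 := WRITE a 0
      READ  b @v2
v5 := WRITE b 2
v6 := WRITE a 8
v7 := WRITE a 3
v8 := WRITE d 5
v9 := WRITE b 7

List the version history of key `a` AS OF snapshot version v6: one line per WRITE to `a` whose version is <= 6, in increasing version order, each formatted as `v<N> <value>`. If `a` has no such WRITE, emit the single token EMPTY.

Answer: v4 0
v6 8

Derivation:
Scan writes for key=a with version <= 6:
  v1 WRITE b 3 -> skip
  v2 WRITE c 4 -> skip
  v3 WRITE b 2 -> skip
  v4 WRITE a 0 -> keep
  v5 WRITE b 2 -> skip
  v6 WRITE a 8 -> keep
  v7 WRITE a 3 -> drop (> snap)
  v8 WRITE d 5 -> skip
  v9 WRITE b 7 -> skip
Collected: [(4, 0), (6, 8)]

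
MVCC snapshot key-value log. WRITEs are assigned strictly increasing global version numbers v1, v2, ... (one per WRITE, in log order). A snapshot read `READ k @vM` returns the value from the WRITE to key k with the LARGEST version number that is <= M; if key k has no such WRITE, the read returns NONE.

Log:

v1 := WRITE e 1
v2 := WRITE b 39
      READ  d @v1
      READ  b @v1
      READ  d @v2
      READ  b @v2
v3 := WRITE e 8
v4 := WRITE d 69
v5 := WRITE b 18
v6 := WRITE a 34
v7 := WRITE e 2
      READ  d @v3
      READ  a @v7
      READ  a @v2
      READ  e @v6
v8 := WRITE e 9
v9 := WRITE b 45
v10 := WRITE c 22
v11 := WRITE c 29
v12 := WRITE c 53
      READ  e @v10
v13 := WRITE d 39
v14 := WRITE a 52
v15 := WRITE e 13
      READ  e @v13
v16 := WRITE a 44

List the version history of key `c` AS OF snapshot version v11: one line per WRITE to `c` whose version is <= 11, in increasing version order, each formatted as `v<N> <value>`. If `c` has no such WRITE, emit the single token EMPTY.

Scan writes for key=c with version <= 11:
  v1 WRITE e 1 -> skip
  v2 WRITE b 39 -> skip
  v3 WRITE e 8 -> skip
  v4 WRITE d 69 -> skip
  v5 WRITE b 18 -> skip
  v6 WRITE a 34 -> skip
  v7 WRITE e 2 -> skip
  v8 WRITE e 9 -> skip
  v9 WRITE b 45 -> skip
  v10 WRITE c 22 -> keep
  v11 WRITE c 29 -> keep
  v12 WRITE c 53 -> drop (> snap)
  v13 WRITE d 39 -> skip
  v14 WRITE a 52 -> skip
  v15 WRITE e 13 -> skip
  v16 WRITE a 44 -> skip
Collected: [(10, 22), (11, 29)]

Answer: v10 22
v11 29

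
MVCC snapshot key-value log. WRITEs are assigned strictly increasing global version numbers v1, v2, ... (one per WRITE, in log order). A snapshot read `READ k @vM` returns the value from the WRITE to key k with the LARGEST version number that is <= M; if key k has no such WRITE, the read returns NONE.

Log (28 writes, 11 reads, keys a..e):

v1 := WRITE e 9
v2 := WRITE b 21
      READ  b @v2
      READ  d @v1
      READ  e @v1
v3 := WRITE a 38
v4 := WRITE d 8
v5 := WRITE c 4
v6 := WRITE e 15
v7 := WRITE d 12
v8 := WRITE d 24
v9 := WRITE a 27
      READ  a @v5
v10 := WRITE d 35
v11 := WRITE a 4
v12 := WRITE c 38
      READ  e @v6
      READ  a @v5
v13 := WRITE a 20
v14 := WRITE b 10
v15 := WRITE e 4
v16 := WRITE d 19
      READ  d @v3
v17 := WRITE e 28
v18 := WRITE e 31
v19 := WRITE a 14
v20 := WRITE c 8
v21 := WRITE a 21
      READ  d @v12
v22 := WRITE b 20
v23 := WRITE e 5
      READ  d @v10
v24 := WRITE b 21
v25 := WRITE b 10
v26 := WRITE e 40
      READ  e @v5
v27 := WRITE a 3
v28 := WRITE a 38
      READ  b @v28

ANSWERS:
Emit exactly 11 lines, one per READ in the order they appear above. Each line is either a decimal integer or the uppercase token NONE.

v1: WRITE e=9  (e history now [(1, 9)])
v2: WRITE b=21  (b history now [(2, 21)])
READ b @v2: history=[(2, 21)] -> pick v2 -> 21
READ d @v1: history=[] -> no version <= 1 -> NONE
READ e @v1: history=[(1, 9)] -> pick v1 -> 9
v3: WRITE a=38  (a history now [(3, 38)])
v4: WRITE d=8  (d history now [(4, 8)])
v5: WRITE c=4  (c history now [(5, 4)])
v6: WRITE e=15  (e history now [(1, 9), (6, 15)])
v7: WRITE d=12  (d history now [(4, 8), (7, 12)])
v8: WRITE d=24  (d history now [(4, 8), (7, 12), (8, 24)])
v9: WRITE a=27  (a history now [(3, 38), (9, 27)])
READ a @v5: history=[(3, 38), (9, 27)] -> pick v3 -> 38
v10: WRITE d=35  (d history now [(4, 8), (7, 12), (8, 24), (10, 35)])
v11: WRITE a=4  (a history now [(3, 38), (9, 27), (11, 4)])
v12: WRITE c=38  (c history now [(5, 4), (12, 38)])
READ e @v6: history=[(1, 9), (6, 15)] -> pick v6 -> 15
READ a @v5: history=[(3, 38), (9, 27), (11, 4)] -> pick v3 -> 38
v13: WRITE a=20  (a history now [(3, 38), (9, 27), (11, 4), (13, 20)])
v14: WRITE b=10  (b history now [(2, 21), (14, 10)])
v15: WRITE e=4  (e history now [(1, 9), (6, 15), (15, 4)])
v16: WRITE d=19  (d history now [(4, 8), (7, 12), (8, 24), (10, 35), (16, 19)])
READ d @v3: history=[(4, 8), (7, 12), (8, 24), (10, 35), (16, 19)] -> no version <= 3 -> NONE
v17: WRITE e=28  (e history now [(1, 9), (6, 15), (15, 4), (17, 28)])
v18: WRITE e=31  (e history now [(1, 9), (6, 15), (15, 4), (17, 28), (18, 31)])
v19: WRITE a=14  (a history now [(3, 38), (9, 27), (11, 4), (13, 20), (19, 14)])
v20: WRITE c=8  (c history now [(5, 4), (12, 38), (20, 8)])
v21: WRITE a=21  (a history now [(3, 38), (9, 27), (11, 4), (13, 20), (19, 14), (21, 21)])
READ d @v12: history=[(4, 8), (7, 12), (8, 24), (10, 35), (16, 19)] -> pick v10 -> 35
v22: WRITE b=20  (b history now [(2, 21), (14, 10), (22, 20)])
v23: WRITE e=5  (e history now [(1, 9), (6, 15), (15, 4), (17, 28), (18, 31), (23, 5)])
READ d @v10: history=[(4, 8), (7, 12), (8, 24), (10, 35), (16, 19)] -> pick v10 -> 35
v24: WRITE b=21  (b history now [(2, 21), (14, 10), (22, 20), (24, 21)])
v25: WRITE b=10  (b history now [(2, 21), (14, 10), (22, 20), (24, 21), (25, 10)])
v26: WRITE e=40  (e history now [(1, 9), (6, 15), (15, 4), (17, 28), (18, 31), (23, 5), (26, 40)])
READ e @v5: history=[(1, 9), (6, 15), (15, 4), (17, 28), (18, 31), (23, 5), (26, 40)] -> pick v1 -> 9
v27: WRITE a=3  (a history now [(3, 38), (9, 27), (11, 4), (13, 20), (19, 14), (21, 21), (27, 3)])
v28: WRITE a=38  (a history now [(3, 38), (9, 27), (11, 4), (13, 20), (19, 14), (21, 21), (27, 3), (28, 38)])
READ b @v28: history=[(2, 21), (14, 10), (22, 20), (24, 21), (25, 10)] -> pick v25 -> 10

Answer: 21
NONE
9
38
15
38
NONE
35
35
9
10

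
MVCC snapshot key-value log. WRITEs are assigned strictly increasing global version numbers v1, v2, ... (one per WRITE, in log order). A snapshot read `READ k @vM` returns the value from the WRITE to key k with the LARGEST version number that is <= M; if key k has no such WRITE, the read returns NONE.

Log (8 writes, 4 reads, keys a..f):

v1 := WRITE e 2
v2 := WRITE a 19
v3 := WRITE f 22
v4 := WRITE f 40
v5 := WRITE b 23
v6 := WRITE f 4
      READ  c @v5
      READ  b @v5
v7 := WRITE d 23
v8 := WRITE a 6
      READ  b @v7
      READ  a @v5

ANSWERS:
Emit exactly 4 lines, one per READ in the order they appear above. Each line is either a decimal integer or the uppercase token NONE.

v1: WRITE e=2  (e history now [(1, 2)])
v2: WRITE a=19  (a history now [(2, 19)])
v3: WRITE f=22  (f history now [(3, 22)])
v4: WRITE f=40  (f history now [(3, 22), (4, 40)])
v5: WRITE b=23  (b history now [(5, 23)])
v6: WRITE f=4  (f history now [(3, 22), (4, 40), (6, 4)])
READ c @v5: history=[] -> no version <= 5 -> NONE
READ b @v5: history=[(5, 23)] -> pick v5 -> 23
v7: WRITE d=23  (d history now [(7, 23)])
v8: WRITE a=6  (a history now [(2, 19), (8, 6)])
READ b @v7: history=[(5, 23)] -> pick v5 -> 23
READ a @v5: history=[(2, 19), (8, 6)] -> pick v2 -> 19

Answer: NONE
23
23
19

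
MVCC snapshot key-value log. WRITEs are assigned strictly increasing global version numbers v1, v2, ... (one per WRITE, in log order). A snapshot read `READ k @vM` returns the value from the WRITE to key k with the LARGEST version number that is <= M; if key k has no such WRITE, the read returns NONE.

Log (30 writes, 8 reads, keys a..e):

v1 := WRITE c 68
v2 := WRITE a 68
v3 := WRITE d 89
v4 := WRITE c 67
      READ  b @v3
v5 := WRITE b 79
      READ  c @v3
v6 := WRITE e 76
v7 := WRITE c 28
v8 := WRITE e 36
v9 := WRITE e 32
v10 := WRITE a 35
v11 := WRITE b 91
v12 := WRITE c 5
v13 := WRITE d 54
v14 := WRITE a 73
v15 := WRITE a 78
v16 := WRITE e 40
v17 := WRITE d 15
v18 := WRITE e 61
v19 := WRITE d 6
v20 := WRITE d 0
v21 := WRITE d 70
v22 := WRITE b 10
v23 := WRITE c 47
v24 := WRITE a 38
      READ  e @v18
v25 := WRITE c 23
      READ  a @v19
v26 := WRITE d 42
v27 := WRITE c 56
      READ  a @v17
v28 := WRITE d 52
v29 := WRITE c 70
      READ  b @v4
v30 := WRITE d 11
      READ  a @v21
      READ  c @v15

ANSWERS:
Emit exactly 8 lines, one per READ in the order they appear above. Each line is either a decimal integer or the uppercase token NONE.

v1: WRITE c=68  (c history now [(1, 68)])
v2: WRITE a=68  (a history now [(2, 68)])
v3: WRITE d=89  (d history now [(3, 89)])
v4: WRITE c=67  (c history now [(1, 68), (4, 67)])
READ b @v3: history=[] -> no version <= 3 -> NONE
v5: WRITE b=79  (b history now [(5, 79)])
READ c @v3: history=[(1, 68), (4, 67)] -> pick v1 -> 68
v6: WRITE e=76  (e history now [(6, 76)])
v7: WRITE c=28  (c history now [(1, 68), (4, 67), (7, 28)])
v8: WRITE e=36  (e history now [(6, 76), (8, 36)])
v9: WRITE e=32  (e history now [(6, 76), (8, 36), (9, 32)])
v10: WRITE a=35  (a history now [(2, 68), (10, 35)])
v11: WRITE b=91  (b history now [(5, 79), (11, 91)])
v12: WRITE c=5  (c history now [(1, 68), (4, 67), (7, 28), (12, 5)])
v13: WRITE d=54  (d history now [(3, 89), (13, 54)])
v14: WRITE a=73  (a history now [(2, 68), (10, 35), (14, 73)])
v15: WRITE a=78  (a history now [(2, 68), (10, 35), (14, 73), (15, 78)])
v16: WRITE e=40  (e history now [(6, 76), (8, 36), (9, 32), (16, 40)])
v17: WRITE d=15  (d history now [(3, 89), (13, 54), (17, 15)])
v18: WRITE e=61  (e history now [(6, 76), (8, 36), (9, 32), (16, 40), (18, 61)])
v19: WRITE d=6  (d history now [(3, 89), (13, 54), (17, 15), (19, 6)])
v20: WRITE d=0  (d history now [(3, 89), (13, 54), (17, 15), (19, 6), (20, 0)])
v21: WRITE d=70  (d history now [(3, 89), (13, 54), (17, 15), (19, 6), (20, 0), (21, 70)])
v22: WRITE b=10  (b history now [(5, 79), (11, 91), (22, 10)])
v23: WRITE c=47  (c history now [(1, 68), (4, 67), (7, 28), (12, 5), (23, 47)])
v24: WRITE a=38  (a history now [(2, 68), (10, 35), (14, 73), (15, 78), (24, 38)])
READ e @v18: history=[(6, 76), (8, 36), (9, 32), (16, 40), (18, 61)] -> pick v18 -> 61
v25: WRITE c=23  (c history now [(1, 68), (4, 67), (7, 28), (12, 5), (23, 47), (25, 23)])
READ a @v19: history=[(2, 68), (10, 35), (14, 73), (15, 78), (24, 38)] -> pick v15 -> 78
v26: WRITE d=42  (d history now [(3, 89), (13, 54), (17, 15), (19, 6), (20, 0), (21, 70), (26, 42)])
v27: WRITE c=56  (c history now [(1, 68), (4, 67), (7, 28), (12, 5), (23, 47), (25, 23), (27, 56)])
READ a @v17: history=[(2, 68), (10, 35), (14, 73), (15, 78), (24, 38)] -> pick v15 -> 78
v28: WRITE d=52  (d history now [(3, 89), (13, 54), (17, 15), (19, 6), (20, 0), (21, 70), (26, 42), (28, 52)])
v29: WRITE c=70  (c history now [(1, 68), (4, 67), (7, 28), (12, 5), (23, 47), (25, 23), (27, 56), (29, 70)])
READ b @v4: history=[(5, 79), (11, 91), (22, 10)] -> no version <= 4 -> NONE
v30: WRITE d=11  (d history now [(3, 89), (13, 54), (17, 15), (19, 6), (20, 0), (21, 70), (26, 42), (28, 52), (30, 11)])
READ a @v21: history=[(2, 68), (10, 35), (14, 73), (15, 78), (24, 38)] -> pick v15 -> 78
READ c @v15: history=[(1, 68), (4, 67), (7, 28), (12, 5), (23, 47), (25, 23), (27, 56), (29, 70)] -> pick v12 -> 5

Answer: NONE
68
61
78
78
NONE
78
5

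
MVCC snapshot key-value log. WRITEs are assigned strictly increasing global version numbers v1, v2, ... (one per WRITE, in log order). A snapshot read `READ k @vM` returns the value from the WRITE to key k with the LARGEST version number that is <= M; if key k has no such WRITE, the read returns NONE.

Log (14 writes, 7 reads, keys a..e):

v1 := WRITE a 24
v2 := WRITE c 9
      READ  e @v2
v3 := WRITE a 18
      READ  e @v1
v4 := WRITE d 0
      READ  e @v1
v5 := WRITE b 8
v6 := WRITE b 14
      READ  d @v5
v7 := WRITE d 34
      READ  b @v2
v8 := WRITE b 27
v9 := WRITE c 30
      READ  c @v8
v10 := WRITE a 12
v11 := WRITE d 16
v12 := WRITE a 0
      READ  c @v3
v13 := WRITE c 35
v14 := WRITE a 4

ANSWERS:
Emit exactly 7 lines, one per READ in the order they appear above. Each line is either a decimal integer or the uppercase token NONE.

v1: WRITE a=24  (a history now [(1, 24)])
v2: WRITE c=9  (c history now [(2, 9)])
READ e @v2: history=[] -> no version <= 2 -> NONE
v3: WRITE a=18  (a history now [(1, 24), (3, 18)])
READ e @v1: history=[] -> no version <= 1 -> NONE
v4: WRITE d=0  (d history now [(4, 0)])
READ e @v1: history=[] -> no version <= 1 -> NONE
v5: WRITE b=8  (b history now [(5, 8)])
v6: WRITE b=14  (b history now [(5, 8), (6, 14)])
READ d @v5: history=[(4, 0)] -> pick v4 -> 0
v7: WRITE d=34  (d history now [(4, 0), (7, 34)])
READ b @v2: history=[(5, 8), (6, 14)] -> no version <= 2 -> NONE
v8: WRITE b=27  (b history now [(5, 8), (6, 14), (8, 27)])
v9: WRITE c=30  (c history now [(2, 9), (9, 30)])
READ c @v8: history=[(2, 9), (9, 30)] -> pick v2 -> 9
v10: WRITE a=12  (a history now [(1, 24), (3, 18), (10, 12)])
v11: WRITE d=16  (d history now [(4, 0), (7, 34), (11, 16)])
v12: WRITE a=0  (a history now [(1, 24), (3, 18), (10, 12), (12, 0)])
READ c @v3: history=[(2, 9), (9, 30)] -> pick v2 -> 9
v13: WRITE c=35  (c history now [(2, 9), (9, 30), (13, 35)])
v14: WRITE a=4  (a history now [(1, 24), (3, 18), (10, 12), (12, 0), (14, 4)])

Answer: NONE
NONE
NONE
0
NONE
9
9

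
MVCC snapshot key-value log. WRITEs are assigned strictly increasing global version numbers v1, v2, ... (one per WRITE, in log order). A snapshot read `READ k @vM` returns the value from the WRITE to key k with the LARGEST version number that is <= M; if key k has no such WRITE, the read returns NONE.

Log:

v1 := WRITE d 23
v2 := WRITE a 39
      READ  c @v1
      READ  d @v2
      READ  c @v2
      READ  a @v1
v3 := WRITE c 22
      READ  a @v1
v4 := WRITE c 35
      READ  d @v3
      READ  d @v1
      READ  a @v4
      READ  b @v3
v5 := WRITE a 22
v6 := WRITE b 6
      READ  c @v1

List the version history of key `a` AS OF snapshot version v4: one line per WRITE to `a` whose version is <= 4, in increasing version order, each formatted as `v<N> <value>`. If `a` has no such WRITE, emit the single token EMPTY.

Scan writes for key=a with version <= 4:
  v1 WRITE d 23 -> skip
  v2 WRITE a 39 -> keep
  v3 WRITE c 22 -> skip
  v4 WRITE c 35 -> skip
  v5 WRITE a 22 -> drop (> snap)
  v6 WRITE b 6 -> skip
Collected: [(2, 39)]

Answer: v2 39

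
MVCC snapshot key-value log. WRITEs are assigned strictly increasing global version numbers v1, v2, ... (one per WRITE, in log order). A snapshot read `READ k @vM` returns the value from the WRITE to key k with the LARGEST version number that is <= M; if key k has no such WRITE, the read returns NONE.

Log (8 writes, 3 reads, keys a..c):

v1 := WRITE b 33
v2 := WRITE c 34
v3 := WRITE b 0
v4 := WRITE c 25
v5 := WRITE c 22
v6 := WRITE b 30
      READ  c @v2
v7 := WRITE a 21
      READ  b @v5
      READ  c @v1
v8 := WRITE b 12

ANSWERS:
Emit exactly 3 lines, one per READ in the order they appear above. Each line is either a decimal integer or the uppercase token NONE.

v1: WRITE b=33  (b history now [(1, 33)])
v2: WRITE c=34  (c history now [(2, 34)])
v3: WRITE b=0  (b history now [(1, 33), (3, 0)])
v4: WRITE c=25  (c history now [(2, 34), (4, 25)])
v5: WRITE c=22  (c history now [(2, 34), (4, 25), (5, 22)])
v6: WRITE b=30  (b history now [(1, 33), (3, 0), (6, 30)])
READ c @v2: history=[(2, 34), (4, 25), (5, 22)] -> pick v2 -> 34
v7: WRITE a=21  (a history now [(7, 21)])
READ b @v5: history=[(1, 33), (3, 0), (6, 30)] -> pick v3 -> 0
READ c @v1: history=[(2, 34), (4, 25), (5, 22)] -> no version <= 1 -> NONE
v8: WRITE b=12  (b history now [(1, 33), (3, 0), (6, 30), (8, 12)])

Answer: 34
0
NONE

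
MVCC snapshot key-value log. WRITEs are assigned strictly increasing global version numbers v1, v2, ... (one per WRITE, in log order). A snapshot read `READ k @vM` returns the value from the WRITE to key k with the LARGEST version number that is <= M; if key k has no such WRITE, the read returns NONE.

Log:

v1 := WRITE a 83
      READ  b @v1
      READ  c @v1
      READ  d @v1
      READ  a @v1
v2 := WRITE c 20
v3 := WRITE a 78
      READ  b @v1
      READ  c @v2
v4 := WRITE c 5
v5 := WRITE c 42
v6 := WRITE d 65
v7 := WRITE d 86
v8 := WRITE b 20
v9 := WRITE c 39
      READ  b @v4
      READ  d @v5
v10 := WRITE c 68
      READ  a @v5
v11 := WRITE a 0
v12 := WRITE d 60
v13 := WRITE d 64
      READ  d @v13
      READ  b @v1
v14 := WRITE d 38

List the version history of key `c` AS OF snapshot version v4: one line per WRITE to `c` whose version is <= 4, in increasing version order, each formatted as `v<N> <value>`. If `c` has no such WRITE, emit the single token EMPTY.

Scan writes for key=c with version <= 4:
  v1 WRITE a 83 -> skip
  v2 WRITE c 20 -> keep
  v3 WRITE a 78 -> skip
  v4 WRITE c 5 -> keep
  v5 WRITE c 42 -> drop (> snap)
  v6 WRITE d 65 -> skip
  v7 WRITE d 86 -> skip
  v8 WRITE b 20 -> skip
  v9 WRITE c 39 -> drop (> snap)
  v10 WRITE c 68 -> drop (> snap)
  v11 WRITE a 0 -> skip
  v12 WRITE d 60 -> skip
  v13 WRITE d 64 -> skip
  v14 WRITE d 38 -> skip
Collected: [(2, 20), (4, 5)]

Answer: v2 20
v4 5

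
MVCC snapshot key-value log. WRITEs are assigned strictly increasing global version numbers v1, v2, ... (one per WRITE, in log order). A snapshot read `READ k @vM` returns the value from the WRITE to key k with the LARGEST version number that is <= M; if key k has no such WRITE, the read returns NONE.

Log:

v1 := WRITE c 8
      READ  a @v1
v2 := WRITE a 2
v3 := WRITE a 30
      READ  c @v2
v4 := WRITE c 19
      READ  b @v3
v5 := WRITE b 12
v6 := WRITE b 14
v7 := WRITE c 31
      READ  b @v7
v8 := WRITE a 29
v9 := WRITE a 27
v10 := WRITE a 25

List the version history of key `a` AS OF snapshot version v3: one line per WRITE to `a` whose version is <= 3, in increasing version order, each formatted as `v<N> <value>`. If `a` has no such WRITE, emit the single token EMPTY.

Scan writes for key=a with version <= 3:
  v1 WRITE c 8 -> skip
  v2 WRITE a 2 -> keep
  v3 WRITE a 30 -> keep
  v4 WRITE c 19 -> skip
  v5 WRITE b 12 -> skip
  v6 WRITE b 14 -> skip
  v7 WRITE c 31 -> skip
  v8 WRITE a 29 -> drop (> snap)
  v9 WRITE a 27 -> drop (> snap)
  v10 WRITE a 25 -> drop (> snap)
Collected: [(2, 2), (3, 30)]

Answer: v2 2
v3 30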